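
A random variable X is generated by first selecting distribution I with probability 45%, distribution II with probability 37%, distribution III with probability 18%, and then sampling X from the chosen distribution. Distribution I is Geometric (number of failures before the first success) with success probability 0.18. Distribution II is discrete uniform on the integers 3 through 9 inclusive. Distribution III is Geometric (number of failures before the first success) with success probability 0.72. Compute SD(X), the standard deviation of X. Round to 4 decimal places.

Per component, I: μ=4.55556, E[X²]=46.0617; II: μ=6, E[X²]=40; III: μ=0.388889, E[X²]=0.691358.
E[X] = 0.45·4.55556 + 0.37·6 + 0.18·0.388889 = 4.34.
E[X²] = 0.45·46.0617 + 0.37·40 + 0.18·0.691358 = 35.6522.
Var(X) = E[X²] − (E[X])² = 35.6522 − 18.8356 = 16.8166.
SD(X) = √16.8166 = 4.10081.

4.1008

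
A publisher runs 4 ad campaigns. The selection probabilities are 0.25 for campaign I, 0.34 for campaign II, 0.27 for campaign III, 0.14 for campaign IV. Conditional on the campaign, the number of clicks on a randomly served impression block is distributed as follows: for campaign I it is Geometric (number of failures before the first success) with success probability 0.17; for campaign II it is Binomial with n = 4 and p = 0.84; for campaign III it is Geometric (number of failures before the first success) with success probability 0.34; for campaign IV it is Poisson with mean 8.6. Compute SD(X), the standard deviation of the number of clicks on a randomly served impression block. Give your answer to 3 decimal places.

3.813

Per component, I: μ=4.88235, E[X²]=52.5571; II: μ=3.36, E[X²]=11.8272; III: μ=1.94118, E[X²]=9.47751; IV: μ=8.6, E[X²]=82.56.
E[X] = 0.25·4.88235 + 0.34·3.36 + 0.27·1.94118 + 0.14·8.6 = 4.09111.
E[X²] = 0.25·52.5571 + 0.34·11.8272 + 0.27·9.47751 + 0.14·82.56 = 31.2778.
Var(X) = E[X²] − (E[X])² = 31.2778 − 16.7371 = 14.5407.
SD(X) = √14.5407 = 3.81323.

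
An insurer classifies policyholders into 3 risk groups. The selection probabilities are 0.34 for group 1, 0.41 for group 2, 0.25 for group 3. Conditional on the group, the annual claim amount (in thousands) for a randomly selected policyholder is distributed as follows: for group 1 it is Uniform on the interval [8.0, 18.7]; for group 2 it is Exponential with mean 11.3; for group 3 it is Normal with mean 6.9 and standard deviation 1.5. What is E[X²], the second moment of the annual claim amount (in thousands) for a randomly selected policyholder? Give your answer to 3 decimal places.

181.010

For each component E[X²] = Var + (mean)², giving 1: 187.763; 2: 255.38; 3: 49.86.
Overall E[X²] = 0.34·187.763 + 0.41·255.38 + 0.25·49.86 = 181.01.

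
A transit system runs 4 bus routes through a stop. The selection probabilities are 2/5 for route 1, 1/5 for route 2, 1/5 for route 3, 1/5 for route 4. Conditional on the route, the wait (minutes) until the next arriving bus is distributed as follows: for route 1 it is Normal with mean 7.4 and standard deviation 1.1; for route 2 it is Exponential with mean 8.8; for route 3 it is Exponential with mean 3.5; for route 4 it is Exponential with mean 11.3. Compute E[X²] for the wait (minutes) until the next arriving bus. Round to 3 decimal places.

109.340

For each component E[X²] = Var + (mean)², giving 1: 55.97; 2: 154.88; 3: 24.5; 4: 255.38.
Overall E[X²] = 0.4·55.97 + 0.2·154.88 + 0.2·24.5 + 0.2·255.38 = 109.34.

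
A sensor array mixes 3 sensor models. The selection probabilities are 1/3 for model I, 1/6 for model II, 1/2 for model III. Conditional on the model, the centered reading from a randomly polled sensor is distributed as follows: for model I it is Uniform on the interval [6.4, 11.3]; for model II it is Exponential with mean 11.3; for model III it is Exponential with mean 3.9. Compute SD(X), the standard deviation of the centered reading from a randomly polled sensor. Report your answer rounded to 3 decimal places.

6.208

Per component, I: μ=8.85, E[X²]=80.3233; II: μ=11.3, E[X²]=255.38; III: μ=3.9, E[X²]=30.42.
E[X] = 0.333333·8.85 + 0.166667·11.3 + 0.5·3.9 = 6.78333.
E[X²] = 0.333333·80.3233 + 0.166667·255.38 + 0.5·30.42 = 84.5478.
Var(X) = E[X²] − (E[X])² = 84.5478 − 46.0136 = 38.5342.
SD(X) = √38.5342 = 6.20759.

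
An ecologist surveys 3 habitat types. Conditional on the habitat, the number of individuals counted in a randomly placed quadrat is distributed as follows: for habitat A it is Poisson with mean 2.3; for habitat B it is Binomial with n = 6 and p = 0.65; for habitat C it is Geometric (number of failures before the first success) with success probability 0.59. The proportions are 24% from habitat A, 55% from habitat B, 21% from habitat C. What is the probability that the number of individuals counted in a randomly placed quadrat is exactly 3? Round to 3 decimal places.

Conditional on each habitat, P(X = 3): A: 0.203308; B: 0.235491; C: 0.0406634.
By total probability, P(X = 3) = 0.24·0.203308 + 0.55·0.235491 + 0.21·0.0406634 = 0.186853.

0.187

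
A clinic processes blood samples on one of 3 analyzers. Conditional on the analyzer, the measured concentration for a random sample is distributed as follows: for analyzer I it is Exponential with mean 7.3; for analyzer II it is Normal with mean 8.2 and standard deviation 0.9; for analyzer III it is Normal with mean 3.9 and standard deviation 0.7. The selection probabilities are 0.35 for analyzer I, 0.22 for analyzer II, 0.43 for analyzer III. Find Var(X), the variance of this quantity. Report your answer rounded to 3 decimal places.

Per component, I: μ=7.3, E[X²]=106.58; II: μ=8.2, E[X²]=68.05; III: μ=3.9, E[X²]=15.7.
E[X] = 0.35·7.3 + 0.22·8.2 + 0.43·3.9 = 6.036.
E[X²] = 0.35·106.58 + 0.22·68.05 + 0.43·15.7 = 59.025.
Var(X) = E[X²] − (E[X])² = 59.025 − 36.4333 = 22.5917.

22.592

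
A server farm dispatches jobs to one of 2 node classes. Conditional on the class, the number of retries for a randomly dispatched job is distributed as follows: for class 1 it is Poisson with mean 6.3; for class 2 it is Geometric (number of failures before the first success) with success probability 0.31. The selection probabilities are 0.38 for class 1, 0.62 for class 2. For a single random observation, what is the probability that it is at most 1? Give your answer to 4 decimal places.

Conditional on each class, P(X ≤ 1): 1: 0.013405; 2: 0.5239.
By total probability, P(X ≤ 1) = 0.38·0.013405 + 0.62·0.5239 = 0.329912.

0.3299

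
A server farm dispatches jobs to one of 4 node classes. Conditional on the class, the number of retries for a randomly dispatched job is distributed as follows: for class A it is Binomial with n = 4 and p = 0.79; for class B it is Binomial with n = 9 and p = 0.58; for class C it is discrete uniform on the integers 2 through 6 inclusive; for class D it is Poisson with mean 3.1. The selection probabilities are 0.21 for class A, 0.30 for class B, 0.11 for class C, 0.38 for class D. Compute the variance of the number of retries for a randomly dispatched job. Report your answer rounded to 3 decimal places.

3.074

Per component, A: μ=3.16, E[X²]=10.6492; B: μ=5.22, E[X²]=29.4408; C: μ=4, E[X²]=18; D: μ=3.1, E[X²]=12.71.
E[X] = 0.21·3.16 + 0.3·5.22 + 0.11·4 + 0.38·3.1 = 3.8476.
E[X²] = 0.21·10.6492 + 0.3·29.4408 + 0.11·18 + 0.38·12.71 = 17.8784.
Var(X) = E[X²] − (E[X])² = 17.8784 − 14.804 = 3.07435.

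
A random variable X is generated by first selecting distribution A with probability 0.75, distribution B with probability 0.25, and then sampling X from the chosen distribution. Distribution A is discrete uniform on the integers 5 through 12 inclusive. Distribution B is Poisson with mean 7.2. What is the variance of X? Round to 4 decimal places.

Per component, A: μ=8.5, E[X²]=77.5; B: μ=7.2, E[X²]=59.04.
E[X] = 0.75·8.5 + 0.25·7.2 = 8.175.
E[X²] = 0.75·77.5 + 0.25·59.04 = 72.885.
Var(X) = E[X²] − (E[X])² = 72.885 − 66.8306 = 6.05437.

6.0544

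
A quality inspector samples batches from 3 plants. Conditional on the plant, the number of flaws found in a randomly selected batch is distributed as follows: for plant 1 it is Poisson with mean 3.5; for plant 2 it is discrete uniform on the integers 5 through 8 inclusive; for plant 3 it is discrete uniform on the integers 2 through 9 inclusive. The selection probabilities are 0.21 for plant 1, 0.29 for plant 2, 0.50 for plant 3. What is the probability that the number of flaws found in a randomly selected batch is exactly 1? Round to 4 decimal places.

Conditional on each plant, P(X = 1): 1: 0.105691; 2: 0; 3: 0.
By total probability, P(X = 1) = 0.21·0.105691 + 0.29·0 + 0.5·0 = 0.0221951.

0.0222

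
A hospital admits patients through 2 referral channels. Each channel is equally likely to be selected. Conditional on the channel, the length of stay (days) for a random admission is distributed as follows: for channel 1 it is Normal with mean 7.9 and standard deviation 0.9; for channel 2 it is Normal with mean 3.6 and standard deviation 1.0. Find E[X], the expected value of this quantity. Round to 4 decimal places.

Component means — 1: 7.9; 2: 3.6.
E[X] = 0.5·7.9 + 0.5·3.6 = 5.75.

5.7500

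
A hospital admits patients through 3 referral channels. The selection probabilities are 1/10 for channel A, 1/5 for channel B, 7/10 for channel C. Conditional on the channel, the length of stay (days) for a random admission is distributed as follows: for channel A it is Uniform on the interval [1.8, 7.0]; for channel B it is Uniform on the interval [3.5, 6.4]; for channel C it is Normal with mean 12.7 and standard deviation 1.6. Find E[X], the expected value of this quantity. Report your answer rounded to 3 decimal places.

10.320

Component means — A: 4.4; B: 4.95; C: 12.7.
E[X] = 0.1·4.4 + 0.2·4.95 + 0.7·12.7 = 10.32.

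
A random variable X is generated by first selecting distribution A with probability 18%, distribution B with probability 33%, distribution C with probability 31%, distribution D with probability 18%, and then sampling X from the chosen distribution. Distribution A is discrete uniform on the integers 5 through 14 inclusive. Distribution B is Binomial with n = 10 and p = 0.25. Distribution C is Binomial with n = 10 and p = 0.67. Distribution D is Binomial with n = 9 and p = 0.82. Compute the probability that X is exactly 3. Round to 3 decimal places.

Conditional on each component, P(X = 3): A: 0; B: 0.250282; C: 0.0153817; D: 0.00157527.
By total probability, P(X = 3) = 0.18·0 + 0.33·0.250282 + 0.31·0.0153817 + 0.18·0.00157527 = 0.087645.

0.088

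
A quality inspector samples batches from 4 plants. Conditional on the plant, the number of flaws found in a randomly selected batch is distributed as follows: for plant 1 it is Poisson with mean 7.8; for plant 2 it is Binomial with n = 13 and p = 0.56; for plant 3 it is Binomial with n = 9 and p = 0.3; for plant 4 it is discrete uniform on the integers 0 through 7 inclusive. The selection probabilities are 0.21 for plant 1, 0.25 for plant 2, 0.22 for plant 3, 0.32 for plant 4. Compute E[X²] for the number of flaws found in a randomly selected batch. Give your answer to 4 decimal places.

For each component E[X²] = Var + (mean)², giving 1: 68.64; 2: 56.2016; 3: 9.18; 4: 17.5.
Overall E[X²] = 0.21·68.64 + 0.25·56.2016 + 0.22·9.18 + 0.32·17.5 = 36.0844.

36.0844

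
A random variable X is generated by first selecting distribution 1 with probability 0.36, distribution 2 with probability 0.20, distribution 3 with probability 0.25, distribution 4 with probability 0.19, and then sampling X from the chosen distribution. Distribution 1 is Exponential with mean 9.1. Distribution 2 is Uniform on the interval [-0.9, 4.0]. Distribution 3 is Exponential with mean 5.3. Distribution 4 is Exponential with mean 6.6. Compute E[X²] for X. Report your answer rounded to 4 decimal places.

For each component E[X²] = Var + (mean)², giving 1: 165.62; 2: 4.40333; 3: 56.18; 4: 87.12.
Overall E[X²] = 0.36·165.62 + 0.2·4.40333 + 0.25·56.18 + 0.19·87.12 = 91.1017.

91.1017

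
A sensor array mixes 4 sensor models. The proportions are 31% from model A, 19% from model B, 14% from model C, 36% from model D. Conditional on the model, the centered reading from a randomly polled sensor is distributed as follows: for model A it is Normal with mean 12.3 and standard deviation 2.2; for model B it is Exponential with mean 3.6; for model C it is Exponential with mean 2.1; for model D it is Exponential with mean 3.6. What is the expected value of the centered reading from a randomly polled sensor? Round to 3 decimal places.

Component means — A: 12.3; B: 3.6; C: 2.1; D: 3.6.
E[X] = 0.31·12.3 + 0.19·3.6 + 0.14·2.1 + 0.36·3.6 = 6.087.

6.087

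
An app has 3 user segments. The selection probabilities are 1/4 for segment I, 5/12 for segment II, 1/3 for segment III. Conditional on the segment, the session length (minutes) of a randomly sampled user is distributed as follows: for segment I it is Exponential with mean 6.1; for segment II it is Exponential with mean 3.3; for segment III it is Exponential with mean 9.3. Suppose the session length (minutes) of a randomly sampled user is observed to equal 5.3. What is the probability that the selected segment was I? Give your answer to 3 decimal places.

0.274

Likelihoods f(5.3 | ·): I: 0.0687594; II: 0.0608111; III: 0.0608157.
Posterior ∝ prior × likelihood. Numerator for I: 0.25·0.0687594 = 0.0171899.
Normalizing constant: 0.25·0.0687594 + 0.416667·0.0608111 + 0.333333·0.0608157 = 0.0627997.
P(I | observation) = 0.0171899 / 0.0627997 = 0.273725.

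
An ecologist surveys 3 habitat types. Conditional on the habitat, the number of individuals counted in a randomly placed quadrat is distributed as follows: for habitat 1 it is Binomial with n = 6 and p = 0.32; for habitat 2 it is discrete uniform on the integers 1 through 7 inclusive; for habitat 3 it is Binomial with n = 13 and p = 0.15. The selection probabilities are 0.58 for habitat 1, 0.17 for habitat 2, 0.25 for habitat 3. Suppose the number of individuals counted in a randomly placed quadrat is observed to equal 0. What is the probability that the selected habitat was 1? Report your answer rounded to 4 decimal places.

0.6548

Likelihoods P(X=0 | ·): 1: 0.0988675; 2: 0; 3: 0.120905.
Posterior ∝ prior × likelihood. Numerator for 1: 0.58·0.0988675 = 0.0573431.
Normalizing constant: 0.58·0.0988675 + 0.17·0 + 0.25·0.120905 = 0.0875695.
P(1 | observation) = 0.0573431 / 0.0875695 = 0.65483.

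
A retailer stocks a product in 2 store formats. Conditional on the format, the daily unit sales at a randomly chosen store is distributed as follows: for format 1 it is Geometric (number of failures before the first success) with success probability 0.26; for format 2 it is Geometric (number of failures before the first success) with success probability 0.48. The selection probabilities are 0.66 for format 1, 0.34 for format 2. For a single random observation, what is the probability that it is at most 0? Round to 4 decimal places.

Conditional on each format, P(X ≤ 0): 1: 0.26; 2: 0.48.
By total probability, P(X ≤ 0) = 0.66·0.26 + 0.34·0.48 = 0.3348.

0.3348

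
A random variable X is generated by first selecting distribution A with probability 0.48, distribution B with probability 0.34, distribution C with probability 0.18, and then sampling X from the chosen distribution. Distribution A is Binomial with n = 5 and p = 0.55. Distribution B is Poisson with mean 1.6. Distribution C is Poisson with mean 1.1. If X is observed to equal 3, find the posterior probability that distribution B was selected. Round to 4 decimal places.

0.2112

Likelihoods P(X=3 | ·): A: 0.336909; B: 0.137828; C: 0.0738419.
Posterior ∝ prior × likelihood. Numerator for B: 0.34·0.137828 = 0.0468615.
Normalizing constant: 0.48·0.336909 + 0.34·0.137828 + 0.18·0.0738419 = 0.22187.
P(B | observation) = 0.0468615 / 0.22187 = 0.211212.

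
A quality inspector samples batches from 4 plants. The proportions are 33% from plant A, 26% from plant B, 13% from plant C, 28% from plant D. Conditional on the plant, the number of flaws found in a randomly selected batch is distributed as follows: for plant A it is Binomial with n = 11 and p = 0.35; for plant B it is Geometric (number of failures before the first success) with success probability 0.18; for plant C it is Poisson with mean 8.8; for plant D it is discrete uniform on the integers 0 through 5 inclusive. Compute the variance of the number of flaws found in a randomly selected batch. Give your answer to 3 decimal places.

Per component, A: μ=3.85, E[X²]=17.325; B: μ=4.55556, E[X²]=46.0617; C: μ=8.8, E[X²]=86.24; D: μ=2.5, E[X²]=9.16667.
E[X] = 0.33·3.85 + 0.26·4.55556 + 0.13·8.8 + 0.28·2.5 = 4.29894.
E[X²] = 0.33·17.325 + 0.26·46.0617 + 0.13·86.24 + 0.28·9.16667 = 31.4712.
Var(X) = E[X²] − (E[X])² = 31.4712 − 18.4809 = 12.9902.

12.990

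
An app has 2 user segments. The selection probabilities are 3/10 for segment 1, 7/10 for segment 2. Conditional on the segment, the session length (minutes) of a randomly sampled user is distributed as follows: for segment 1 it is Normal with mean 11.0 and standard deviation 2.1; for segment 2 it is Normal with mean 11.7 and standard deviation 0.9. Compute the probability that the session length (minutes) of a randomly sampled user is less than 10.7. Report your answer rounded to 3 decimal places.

Conditional on each segment, P(X < 10.7): 1: 0.443202; 2: 0.13326.
By total probability, P(X < 10.7) = 0.3·0.443202 + 0.7·0.13326 = 0.226243.

0.226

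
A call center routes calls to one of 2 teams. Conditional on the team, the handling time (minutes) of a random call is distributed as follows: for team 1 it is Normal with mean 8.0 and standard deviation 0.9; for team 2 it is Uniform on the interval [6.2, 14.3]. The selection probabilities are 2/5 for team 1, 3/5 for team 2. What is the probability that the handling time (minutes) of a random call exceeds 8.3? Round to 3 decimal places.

0.592

Conditional on each team, P(X > 8.3): 1: 0.369441; 2: 0.740741.
By total probability, P(X > 8.3) = 0.4·0.369441 + 0.6·0.740741 = 0.592221.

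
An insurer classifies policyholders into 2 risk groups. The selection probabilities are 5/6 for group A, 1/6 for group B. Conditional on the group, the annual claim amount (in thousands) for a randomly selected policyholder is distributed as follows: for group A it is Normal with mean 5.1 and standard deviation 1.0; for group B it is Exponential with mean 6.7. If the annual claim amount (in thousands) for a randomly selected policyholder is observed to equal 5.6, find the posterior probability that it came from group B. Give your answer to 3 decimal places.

0.035

Likelihoods f(5.6 | ·): A: 0.352065; B: 0.0647042.
Posterior ∝ prior × likelihood. Numerator for B: 0.166667·0.0647042 = 0.010784.
Normalizing constant: 0.833333·0.352065 + 0.166667·0.0647042 = 0.304172.
P(B | observation) = 0.010784 / 0.304172 = 0.0354538.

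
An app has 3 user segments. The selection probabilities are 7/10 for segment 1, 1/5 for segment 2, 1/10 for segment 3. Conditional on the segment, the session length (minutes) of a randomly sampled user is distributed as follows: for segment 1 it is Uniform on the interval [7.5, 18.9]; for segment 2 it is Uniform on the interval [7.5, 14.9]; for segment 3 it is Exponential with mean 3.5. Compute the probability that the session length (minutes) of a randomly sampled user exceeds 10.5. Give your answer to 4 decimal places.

0.6397

Conditional on each segment, P(X > 10.5): 1: 0.736842; 2: 0.594595; 3: 0.0497871.
By total probability, P(X > 10.5) = 0.7·0.736842 + 0.2·0.594595 + 0.1·0.0497871 = 0.639687.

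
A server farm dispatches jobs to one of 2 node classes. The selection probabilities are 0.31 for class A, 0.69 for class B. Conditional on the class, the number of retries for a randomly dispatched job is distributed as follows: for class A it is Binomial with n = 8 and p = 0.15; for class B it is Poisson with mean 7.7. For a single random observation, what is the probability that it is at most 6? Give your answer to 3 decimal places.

Conditional on each class, P(X ≤ 6): A: 0.999988; B: 0.351369.
By total probability, P(X ≤ 6) = 0.31·0.999988 + 0.69·0.351369 = 0.552441.

0.552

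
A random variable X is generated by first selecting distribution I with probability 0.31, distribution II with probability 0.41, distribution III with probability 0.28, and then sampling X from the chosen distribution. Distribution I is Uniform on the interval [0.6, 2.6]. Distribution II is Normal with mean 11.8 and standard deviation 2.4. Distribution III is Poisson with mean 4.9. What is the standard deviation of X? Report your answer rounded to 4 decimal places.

4.8447

Per component, I: μ=1.6, E[X²]=2.89333; II: μ=11.8, E[X²]=145; III: μ=4.9, E[X²]=28.91.
E[X] = 0.31·1.6 + 0.41·11.8 + 0.28·4.9 = 6.706.
E[X²] = 0.31·2.89333 + 0.41·145 + 0.28·28.91 = 68.4417.
Var(X) = E[X²] − (E[X])² = 68.4417 − 44.9704 = 23.4713.
SD(X) = √23.4713 = 4.84472.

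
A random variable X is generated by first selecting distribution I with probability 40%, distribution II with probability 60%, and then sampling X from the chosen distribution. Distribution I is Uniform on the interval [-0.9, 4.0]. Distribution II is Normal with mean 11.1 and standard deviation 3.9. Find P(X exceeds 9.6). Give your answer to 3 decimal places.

0.390

Conditional on each component, P(X > 9.6): I: 0; II: 0.649739.
By total probability, P(X > 9.6) = 0.4·0 + 0.6·0.649739 = 0.389843.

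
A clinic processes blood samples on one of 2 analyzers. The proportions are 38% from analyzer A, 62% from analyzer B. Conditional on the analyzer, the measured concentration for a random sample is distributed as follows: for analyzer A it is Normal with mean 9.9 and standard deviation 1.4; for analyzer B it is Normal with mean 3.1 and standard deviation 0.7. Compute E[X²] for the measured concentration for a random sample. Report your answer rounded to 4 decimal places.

For each component E[X²] = Var + (mean)², giving A: 99.97; B: 10.1.
Overall E[X²] = 0.38·99.97 + 0.62·10.1 = 44.2506.

44.2506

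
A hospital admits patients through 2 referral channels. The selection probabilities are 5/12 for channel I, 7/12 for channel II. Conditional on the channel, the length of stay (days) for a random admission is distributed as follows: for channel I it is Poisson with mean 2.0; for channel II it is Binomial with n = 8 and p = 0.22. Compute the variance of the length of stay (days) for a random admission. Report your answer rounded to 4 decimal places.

Per component, I: μ=2, E[X²]=6; II: μ=1.76, E[X²]=4.4704.
E[X] = 0.416667·2 + 0.583333·1.76 = 1.86.
E[X²] = 0.416667·6 + 0.583333·4.4704 = 5.10773.
Var(X) = E[X²] − (E[X])² = 5.10773 − 3.4596 = 1.64813.

1.6481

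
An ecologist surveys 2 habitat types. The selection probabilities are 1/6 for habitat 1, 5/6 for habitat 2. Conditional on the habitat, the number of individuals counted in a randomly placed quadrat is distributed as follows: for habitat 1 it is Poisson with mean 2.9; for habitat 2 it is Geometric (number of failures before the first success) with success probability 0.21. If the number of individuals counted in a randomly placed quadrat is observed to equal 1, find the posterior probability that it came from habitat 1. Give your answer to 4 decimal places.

0.1613

Likelihoods P(X=1 | ·): 1: 0.159567; 2: 0.1659.
Posterior ∝ prior × likelihood. Numerator for 1: 0.166667·0.159567 = 0.0265946.
Normalizing constant: 0.166667·0.159567 + 0.833333·0.1659 = 0.164845.
P(1 | observation) = 0.0265946 / 0.164845 = 0.161331.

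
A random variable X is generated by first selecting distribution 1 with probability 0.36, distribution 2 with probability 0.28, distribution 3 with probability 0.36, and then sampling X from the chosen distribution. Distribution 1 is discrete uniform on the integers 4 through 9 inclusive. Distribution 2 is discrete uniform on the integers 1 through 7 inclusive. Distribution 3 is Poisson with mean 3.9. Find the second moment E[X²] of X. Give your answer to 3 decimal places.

28.740

For each component E[X²] = Var + (mean)², giving 1: 45.1667; 2: 20; 3: 19.11.
Overall E[X²] = 0.36·45.1667 + 0.28·20 + 0.36·19.11 = 28.7396.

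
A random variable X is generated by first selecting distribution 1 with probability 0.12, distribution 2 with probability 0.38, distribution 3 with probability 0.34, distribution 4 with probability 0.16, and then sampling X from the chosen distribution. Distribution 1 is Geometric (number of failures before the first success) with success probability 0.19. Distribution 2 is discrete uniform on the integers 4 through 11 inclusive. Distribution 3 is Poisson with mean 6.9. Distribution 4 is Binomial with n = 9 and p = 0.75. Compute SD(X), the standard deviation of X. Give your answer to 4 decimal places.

2.8750

Per component, 1: μ=4.26316, E[X²]=40.6122; 2: μ=7.5, E[X²]=61.5; 3: μ=6.9, E[X²]=54.51; 4: μ=6.75, E[X²]=47.25.
E[X] = 0.12·4.26316 + 0.38·7.5 + 0.34·6.9 + 0.16·6.75 = 6.78758.
E[X²] = 0.12·40.6122 + 0.38·61.5 + 0.34·54.51 + 0.16·47.25 = 54.3369.
Var(X) = E[X²] − (E[X])² = 54.3369 − 46.0712 = 8.26563.
SD(X) = √8.26563 = 2.875.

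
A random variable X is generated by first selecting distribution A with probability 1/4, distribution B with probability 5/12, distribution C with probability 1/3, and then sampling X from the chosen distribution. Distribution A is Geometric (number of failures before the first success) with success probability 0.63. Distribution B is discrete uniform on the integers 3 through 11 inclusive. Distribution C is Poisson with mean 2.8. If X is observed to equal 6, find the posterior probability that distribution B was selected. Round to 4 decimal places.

0.7682

Likelihoods P(X=6 | ·): A: 0.00161641; B: 0.111111; C: 0.0406997.
Posterior ∝ prior × likelihood. Numerator for B: 0.416667·0.111111 = 0.0462963.
Normalizing constant: 0.25·0.00161641 + 0.416667·0.111111 + 0.333333·0.0406997 = 0.060267.
P(B | observation) = 0.0462963 / 0.060267 = 0.768187.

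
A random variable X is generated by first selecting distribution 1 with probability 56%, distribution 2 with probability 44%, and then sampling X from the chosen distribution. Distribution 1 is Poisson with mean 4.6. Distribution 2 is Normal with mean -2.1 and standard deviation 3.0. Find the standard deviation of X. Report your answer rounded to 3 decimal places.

Per component, 1: μ=4.6, E[X²]=25.76; 2: μ=-2.1, E[X²]=13.41.
E[X] = 0.56·4.6 + 0.44·-2.1 = 1.652.
E[X²] = 0.56·25.76 + 0.44·13.41 = 20.326.
Var(X) = E[X²] − (E[X])² = 20.326 − 2.7291 = 17.5969.
SD(X) = √17.5969 = 4.19487.

4.195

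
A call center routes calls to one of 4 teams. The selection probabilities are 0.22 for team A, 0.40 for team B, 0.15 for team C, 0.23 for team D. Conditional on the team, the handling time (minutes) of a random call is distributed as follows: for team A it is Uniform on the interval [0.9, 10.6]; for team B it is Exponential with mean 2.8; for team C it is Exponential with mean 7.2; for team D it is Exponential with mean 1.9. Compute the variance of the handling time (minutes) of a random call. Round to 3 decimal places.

17.258

Per component, A: μ=5.75, E[X²]=40.9033; B: μ=2.8, E[X²]=15.68; C: μ=7.2, E[X²]=103.68; D: μ=1.9, E[X²]=7.22.
E[X] = 0.22·5.75 + 0.4·2.8 + 0.15·7.2 + 0.23·1.9 = 3.902.
E[X²] = 0.22·40.9033 + 0.4·15.68 + 0.15·103.68 + 0.23·7.22 = 32.4833.
Var(X) = E[X²] − (E[X])² = 32.4833 − 15.2256 = 17.2577.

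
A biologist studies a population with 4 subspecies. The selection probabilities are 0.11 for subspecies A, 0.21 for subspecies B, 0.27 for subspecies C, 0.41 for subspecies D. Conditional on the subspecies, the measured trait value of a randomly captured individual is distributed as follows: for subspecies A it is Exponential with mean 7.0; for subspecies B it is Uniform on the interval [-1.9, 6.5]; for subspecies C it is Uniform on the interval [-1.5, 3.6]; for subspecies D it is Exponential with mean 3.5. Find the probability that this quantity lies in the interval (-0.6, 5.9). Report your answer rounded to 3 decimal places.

Conditional on each subspecies, P(-0.6 < X < 5.9): A: 0.569521; B: 0.77381; C: 0.823529; D: 0.814688.
By total probability, P(-0.6 < X < 5.9) = 0.11·0.569521 + 0.21·0.77381 + 0.27·0.823529 + 0.41·0.814688 = 0.781522.

0.782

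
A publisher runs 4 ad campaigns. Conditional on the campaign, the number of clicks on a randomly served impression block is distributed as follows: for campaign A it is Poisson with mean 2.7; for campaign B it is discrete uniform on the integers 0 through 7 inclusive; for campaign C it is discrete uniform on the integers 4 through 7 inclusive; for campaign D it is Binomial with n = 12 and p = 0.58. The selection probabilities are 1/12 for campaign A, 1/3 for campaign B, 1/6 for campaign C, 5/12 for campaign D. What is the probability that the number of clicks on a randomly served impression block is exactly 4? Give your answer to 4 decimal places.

Conditional on each campaign, P(X = 4): A: 0.148816; B: 0.125; C: 0.25; D: 0.054239.
By total probability, P(X = 4) = 0.0833333·0.148816 + 0.333333·0.125 + 0.166667·0.25 + 0.416667·0.054239 = 0.118334.

0.1183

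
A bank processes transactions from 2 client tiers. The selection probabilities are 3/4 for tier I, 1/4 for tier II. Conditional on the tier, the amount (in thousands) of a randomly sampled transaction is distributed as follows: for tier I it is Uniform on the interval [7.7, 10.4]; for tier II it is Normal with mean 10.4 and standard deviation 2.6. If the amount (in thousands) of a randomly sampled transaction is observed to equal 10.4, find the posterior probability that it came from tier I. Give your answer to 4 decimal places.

0.8787

Likelihoods f(10.4 | ·): I: 0.37037; II: 0.153439.
Posterior ∝ prior × likelihood. Numerator for I: 0.75·0.37037 = 0.277778.
Normalizing constant: 0.75·0.37037 + 0.25·0.153439 = 0.316138.
P(I | observation) = 0.277778 / 0.316138 = 0.878661.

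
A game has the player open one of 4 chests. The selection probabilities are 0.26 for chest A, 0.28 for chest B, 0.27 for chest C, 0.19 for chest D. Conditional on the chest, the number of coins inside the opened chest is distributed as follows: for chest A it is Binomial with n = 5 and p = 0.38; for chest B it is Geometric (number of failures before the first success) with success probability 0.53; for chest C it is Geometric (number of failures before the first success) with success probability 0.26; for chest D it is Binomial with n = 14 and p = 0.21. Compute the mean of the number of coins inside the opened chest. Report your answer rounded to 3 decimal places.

2.069

Component means — A: 1.9; B: 0.886792; C: 2.84615; D: 2.94.
E[X] = 0.26·1.9 + 0.28·0.886792 + 0.27·2.84615 + 0.19·2.94 = 2.06936.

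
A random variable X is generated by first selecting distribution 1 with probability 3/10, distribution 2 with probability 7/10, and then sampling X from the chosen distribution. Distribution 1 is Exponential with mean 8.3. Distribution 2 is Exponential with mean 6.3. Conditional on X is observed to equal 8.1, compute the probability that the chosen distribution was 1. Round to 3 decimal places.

Likelihoods f(8.1 | ·): 1: 0.0454038; 2: 0.0438814.
Posterior ∝ prior × likelihood. Numerator for 1: 0.3·0.0454038 = 0.0136211.
Normalizing constant: 0.3·0.0454038 + 0.7·0.0438814 = 0.0443381.
P(1 | observation) = 0.0136211 / 0.0443381 = 0.30721.

0.307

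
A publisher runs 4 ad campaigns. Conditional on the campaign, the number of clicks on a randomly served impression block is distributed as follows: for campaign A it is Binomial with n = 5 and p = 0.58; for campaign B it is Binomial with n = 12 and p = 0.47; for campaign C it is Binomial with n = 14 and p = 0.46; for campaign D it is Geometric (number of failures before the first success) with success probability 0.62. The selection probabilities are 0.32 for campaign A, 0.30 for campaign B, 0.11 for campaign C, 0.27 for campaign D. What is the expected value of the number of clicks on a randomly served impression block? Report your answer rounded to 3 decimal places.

3.494

Component means — A: 2.9; B: 5.64; C: 6.44; D: 0.612903.
E[X] = 0.32·2.9 + 0.3·5.64 + 0.11·6.44 + 0.27·0.612903 = 3.49388.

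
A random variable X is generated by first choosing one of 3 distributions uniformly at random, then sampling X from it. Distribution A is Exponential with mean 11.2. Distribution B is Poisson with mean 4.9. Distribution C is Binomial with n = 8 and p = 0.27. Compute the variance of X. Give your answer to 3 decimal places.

58.297

Per component, A: μ=11.2, E[X²]=250.88; B: μ=4.9, E[X²]=28.91; C: μ=2.16, E[X²]=6.2424.
E[X] = 0.333333·11.2 + 0.333333·4.9 + 0.333333·2.16 = 6.08667.
E[X²] = 0.333333·250.88 + 0.333333·28.91 + 0.333333·6.2424 = 95.3441.
Var(X) = E[X²] − (E[X])² = 95.3441 − 37.0475 = 58.2966.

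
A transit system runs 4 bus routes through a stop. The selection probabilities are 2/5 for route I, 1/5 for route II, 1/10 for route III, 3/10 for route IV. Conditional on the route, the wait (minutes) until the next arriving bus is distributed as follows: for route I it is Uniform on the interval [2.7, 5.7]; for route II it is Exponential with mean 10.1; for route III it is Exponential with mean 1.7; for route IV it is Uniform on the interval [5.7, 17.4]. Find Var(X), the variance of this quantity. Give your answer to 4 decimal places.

Per component, I: μ=4.2, E[X²]=18.39; II: μ=10.1, E[X²]=204.02; III: μ=1.7, E[X²]=5.78; IV: μ=11.55, E[X²]=144.81.
E[X] = 0.4·4.2 + 0.2·10.1 + 0.1·1.7 + 0.3·11.55 = 7.335.
E[X²] = 0.4·18.39 + 0.2·204.02 + 0.1·5.78 + 0.3·144.81 = 92.181.
Var(X) = E[X²] − (E[X])² = 92.181 − 53.8022 = 38.3788.

38.3788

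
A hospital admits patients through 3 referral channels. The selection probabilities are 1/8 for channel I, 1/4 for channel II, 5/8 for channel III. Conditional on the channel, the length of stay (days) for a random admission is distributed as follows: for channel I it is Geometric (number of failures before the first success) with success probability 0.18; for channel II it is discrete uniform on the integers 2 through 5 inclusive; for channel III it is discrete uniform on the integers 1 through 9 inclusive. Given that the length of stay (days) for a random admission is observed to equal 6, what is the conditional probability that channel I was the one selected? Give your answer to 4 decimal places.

Likelihoods P(X=6 | ·): I: 0.0547212; II: 0; III: 0.111111.
Posterior ∝ prior × likelihood. Numerator for I: 0.125·0.0547212 = 0.00684015.
Normalizing constant: 0.125·0.0547212 + 0.25·0 + 0.625·0.111111 = 0.0762846.
P(I | observation) = 0.00684015 / 0.0762846 = 0.0896662.

0.0897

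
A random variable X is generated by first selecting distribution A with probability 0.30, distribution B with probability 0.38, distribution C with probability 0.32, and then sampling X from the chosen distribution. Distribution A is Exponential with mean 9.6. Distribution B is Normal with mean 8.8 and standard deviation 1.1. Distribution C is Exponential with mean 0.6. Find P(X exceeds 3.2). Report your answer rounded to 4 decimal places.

0.5965

Conditional on each component, P(X > 3.2): A: 0.716531; B: 1; C: 0.00482795.
By total probability, P(X > 3.2) = 0.3·0.716531 + 0.38·1 + 0.32·0.00482795 = 0.596504.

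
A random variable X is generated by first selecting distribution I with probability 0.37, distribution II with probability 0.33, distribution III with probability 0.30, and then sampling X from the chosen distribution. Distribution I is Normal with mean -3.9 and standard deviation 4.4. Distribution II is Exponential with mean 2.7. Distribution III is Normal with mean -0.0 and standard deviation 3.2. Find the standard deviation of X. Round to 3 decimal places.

Per component, I: μ=-3.9, E[X²]=34.57; II: μ=2.7, E[X²]=14.58; III: μ=-0, E[X²]=10.24.
E[X] = 0.37·-3.9 + 0.33·2.7 + 0.3·-0 = -0.552.
E[X²] = 0.37·34.57 + 0.33·14.58 + 0.3·10.24 = 20.6743.
Var(X) = E[X²] − (E[X])² = 20.6743 − 0.304704 = 20.3696.
SD(X) = √20.3696 = 4.51327.

4.513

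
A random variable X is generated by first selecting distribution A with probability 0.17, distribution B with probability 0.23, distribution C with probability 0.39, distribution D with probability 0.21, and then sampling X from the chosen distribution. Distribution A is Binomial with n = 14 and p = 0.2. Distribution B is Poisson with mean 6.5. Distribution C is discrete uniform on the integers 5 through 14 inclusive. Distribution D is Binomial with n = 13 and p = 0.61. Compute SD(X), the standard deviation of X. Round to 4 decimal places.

3.3618

Per component, A: μ=2.8, E[X²]=10.08; B: μ=6.5, E[X²]=48.75; C: μ=9.5, E[X²]=98.5; D: μ=7.93, E[X²]=65.9776.
E[X] = 0.17·2.8 + 0.23·6.5 + 0.39·9.5 + 0.21·7.93 = 7.3413.
E[X²] = 0.17·10.08 + 0.23·48.75 + 0.39·98.5 + 0.21·65.9776 = 65.1964.
Var(X) = E[X²] − (E[X])² = 65.1964 − 53.8947 = 11.3017.
SD(X) = √11.3017 = 3.3618.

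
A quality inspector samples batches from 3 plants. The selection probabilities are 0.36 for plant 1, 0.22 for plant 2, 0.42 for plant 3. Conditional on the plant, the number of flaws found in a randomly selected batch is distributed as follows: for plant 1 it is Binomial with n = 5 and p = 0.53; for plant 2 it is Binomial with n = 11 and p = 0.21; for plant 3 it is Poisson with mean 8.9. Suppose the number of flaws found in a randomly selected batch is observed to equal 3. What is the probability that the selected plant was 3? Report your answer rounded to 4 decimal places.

Likelihoods P(X=3 | ·): 1: 0.328869; 2: 0.231824; 3: 0.016025.
Posterior ∝ prior × likelihood. Numerator for 3: 0.42·0.016025 = 0.0067305.
Normalizing constant: 0.36·0.328869 + 0.22·0.231824 + 0.42·0.016025 = 0.176125.
P(3 | observation) = 0.0067305 / 0.176125 = 0.0382144.

0.0382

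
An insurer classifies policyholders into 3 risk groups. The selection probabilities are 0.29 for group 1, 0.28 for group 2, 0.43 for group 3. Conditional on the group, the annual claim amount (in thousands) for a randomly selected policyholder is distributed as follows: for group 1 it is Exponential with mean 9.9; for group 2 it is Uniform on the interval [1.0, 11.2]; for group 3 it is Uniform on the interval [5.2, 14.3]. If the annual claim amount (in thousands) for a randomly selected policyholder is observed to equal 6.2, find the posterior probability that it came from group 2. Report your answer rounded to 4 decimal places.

0.3038

Likelihoods f(6.2 | ·): 1: 0.0539986; 2: 0.0980392; 3: 0.10989.
Posterior ∝ prior × likelihood. Numerator for 2: 0.28·0.0980392 = 0.027451.
Normalizing constant: 0.29·0.0539986 + 0.28·0.0980392 + 0.43·0.10989 = 0.0903633.
P(2 | observation) = 0.027451 / 0.0903633 = 0.303785.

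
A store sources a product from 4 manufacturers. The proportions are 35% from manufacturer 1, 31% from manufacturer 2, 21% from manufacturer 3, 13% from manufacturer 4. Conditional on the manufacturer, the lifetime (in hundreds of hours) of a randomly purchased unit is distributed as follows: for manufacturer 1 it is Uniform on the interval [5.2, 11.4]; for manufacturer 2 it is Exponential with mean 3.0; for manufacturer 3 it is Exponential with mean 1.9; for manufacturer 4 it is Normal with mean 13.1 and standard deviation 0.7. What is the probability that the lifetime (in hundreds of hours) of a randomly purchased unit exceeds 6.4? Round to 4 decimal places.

0.4562

Conditional on each manufacturer, P(X > 6.4): 1: 0.806452; 2: 0.118442; 3: 0.034444; 4: 1.
By total probability, P(X > 6.4) = 0.35·0.806452 + 0.31·0.118442 + 0.21·0.034444 + 0.13·1 = 0.456208.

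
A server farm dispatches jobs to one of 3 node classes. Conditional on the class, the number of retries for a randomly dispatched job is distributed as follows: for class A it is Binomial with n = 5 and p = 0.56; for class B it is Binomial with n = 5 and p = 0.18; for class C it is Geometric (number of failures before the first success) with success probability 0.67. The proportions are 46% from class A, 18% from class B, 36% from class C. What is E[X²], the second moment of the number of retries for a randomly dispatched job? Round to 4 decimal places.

4.8037

For each component E[X²] = Var + (mean)², giving A: 9.072; B: 1.548; C: 0.977723.
Overall E[X²] = 0.46·9.072 + 0.18·1.548 + 0.36·0.977723 = 4.80374.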